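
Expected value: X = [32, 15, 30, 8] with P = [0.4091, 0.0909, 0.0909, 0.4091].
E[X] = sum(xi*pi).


E[X] = 32*0.4091 + 15*0.0909 + 30*0.0909 + 8*0.4091
= 13.0912 + 1.3635 + 2.7270 + 3.2728
= 20.4545

E[X] = 20.4545


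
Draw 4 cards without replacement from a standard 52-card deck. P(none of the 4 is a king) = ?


P(no kings) = (48/52) × (47/51) × (46/50) × (45/49)
= 0.7187

P = 0.7187


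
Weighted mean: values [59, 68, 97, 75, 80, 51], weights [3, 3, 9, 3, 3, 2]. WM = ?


Numerator = 59*3 + 68*3 + 97*9 + 75*3 + 80*3 + 51*2 = 1821
Denominator = 3 + 3 + 9 + 3 + 3 + 2 = 23
WM = 1821/23 = 79.1739

WM = 79.1739


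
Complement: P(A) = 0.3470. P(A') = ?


P(not A) = 1 - 0.3470 = 0.6530

P(not A) = 0.6530


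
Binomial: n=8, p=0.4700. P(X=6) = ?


C(8,6) = 28
p^6 = 0.010779
(1-p)^2 = 0.280900
P = 28 * 0.010779 * 0.280900 = 0.0848

P(X=6) = 0.0848


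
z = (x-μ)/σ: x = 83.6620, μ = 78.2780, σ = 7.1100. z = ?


z = (83.6620 - 78.2780)/7.1100
= 5.3840/7.1100
= 0.7572

z = 0.7572


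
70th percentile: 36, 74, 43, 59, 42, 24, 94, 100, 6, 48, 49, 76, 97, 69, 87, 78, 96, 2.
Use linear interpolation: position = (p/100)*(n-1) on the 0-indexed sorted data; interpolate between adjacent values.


Sorted: 2, 6, 24, 36, 42, 43, 48, 49, 59, 69, 74, 76, 78, 87, 94, 96, 97, 100
n = 18
Index = 70/100 * 17 = 11.9000
Lower = data[11] = 76, Upper = data[12] = 78
P70 = 76 + 0.9000*(2) = 77.8000

P70 = 77.8000


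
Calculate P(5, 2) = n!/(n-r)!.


P(5,2) = 5!/3!
= 120/6
= 20

P(5,2) = 20


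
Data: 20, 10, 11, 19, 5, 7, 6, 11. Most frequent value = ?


Frequencies: 5:1, 6:1, 7:1, 10:1, 11:2, 19:1, 20:1
Max frequency = 2
Mode = 11

Mode = 11


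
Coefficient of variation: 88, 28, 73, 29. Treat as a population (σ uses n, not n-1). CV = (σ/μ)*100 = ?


Mean = 54.5000
SD = 26.5377
CV = (26.5377/54.5000)*100 = 48.6930%

CV = 48.6930%


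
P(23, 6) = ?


P(23,6) = 23!/17!
= 25852016738884976640000/355687428096000
= 72681840

P(23,6) = 72681840


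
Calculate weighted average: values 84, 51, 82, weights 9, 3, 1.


Numerator = 84*9 + 51*3 + 82*1 = 991
Denominator = 9 + 3 + 1 = 13
WM = 991/13 = 76.2308

WM = 76.2308


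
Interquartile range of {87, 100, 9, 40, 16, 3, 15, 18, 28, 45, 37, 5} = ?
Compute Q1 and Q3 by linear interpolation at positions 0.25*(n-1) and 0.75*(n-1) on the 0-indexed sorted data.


Sorted: 3, 5, 9, 15, 16, 18, 28, 37, 40, 45, 87, 100
Q1 (25th %ile) = 13.5000
Q3 (75th %ile) = 41.2500
IQR = 41.2500 - 13.5000 = 27.7500

IQR = 27.7500


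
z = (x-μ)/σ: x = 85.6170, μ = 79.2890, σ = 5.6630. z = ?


z = (85.6170 - 79.2890)/5.6630
= 6.3280/5.6630
= 1.1174

z = 1.1174


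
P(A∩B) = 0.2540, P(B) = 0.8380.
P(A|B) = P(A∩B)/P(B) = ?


P(A|B) = 0.2540/0.8380 = 0.3031

P(A|B) = 0.3031


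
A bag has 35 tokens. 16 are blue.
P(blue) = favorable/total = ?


P = 16/35 = 0.4571

P = 0.4571


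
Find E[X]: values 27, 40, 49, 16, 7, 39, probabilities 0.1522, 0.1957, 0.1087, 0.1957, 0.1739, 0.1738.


E[X] = 27*0.1522 + 40*0.1957 + 49*0.1087 + 16*0.1957 + 7*0.1739 + 39*0.1738
= 4.1094 + 7.8280 + 5.3263 + 3.1312 + 1.2173 + 6.7782
= 28.3904

E[X] = 28.3904


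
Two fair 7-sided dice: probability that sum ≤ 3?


Total outcomes = 7×7 = 49
Favorable (sum ≤ 3): 3
P = 3/49 = 0.0612

P = 0.0612


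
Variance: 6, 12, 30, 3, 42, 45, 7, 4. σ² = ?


Mean = 18.6250
Squared deviations: 159.3906, 43.8906, 129.3906, 244.1406, 546.3906, 695.6406, 135.1406, 213.8906
Sum = 2167.8750
Variance = 2167.8750/8 = 270.9844

Variance = 270.9844


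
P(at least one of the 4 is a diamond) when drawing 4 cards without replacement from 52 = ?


P(at least one) = 1 - P(none)
P(none) = (39/52) × (38/51) × (37/50) × (36/49) = 0.303818
P(at least one) = 1 - 0.303818 = 0.6962

P = 0.6962


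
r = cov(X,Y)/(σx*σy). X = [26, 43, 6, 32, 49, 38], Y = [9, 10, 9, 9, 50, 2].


Mean X = 32.3333, Mean Y = 14.8333
SD X = 13.888444, SD Y = 15.952185
Cov = 109.055556
r = 109.055556/(13.888444*15.952185) = 0.4922

r = 0.4922


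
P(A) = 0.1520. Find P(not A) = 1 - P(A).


P(not A) = 1 - 0.1520 = 0.8480

P(not A) = 0.8480


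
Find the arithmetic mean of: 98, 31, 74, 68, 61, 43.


Sum = 98 + 31 + 74 + 68 + 61 + 43 = 375
n = 6
Mean = 375/6 = 62.5000

Mean = 62.5000


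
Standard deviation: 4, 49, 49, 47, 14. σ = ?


Mean = 32.6000
Variance = 381.8400
SD = sqrt(381.8400) = 19.5407

SD = 19.5407


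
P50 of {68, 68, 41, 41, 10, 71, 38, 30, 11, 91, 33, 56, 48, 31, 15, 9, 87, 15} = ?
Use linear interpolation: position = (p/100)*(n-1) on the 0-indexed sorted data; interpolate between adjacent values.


Sorted: 9, 10, 11, 15, 15, 30, 31, 33, 38, 41, 41, 48, 56, 68, 68, 71, 87, 91
n = 18
Index = 50/100 * 17 = 8.5000
Lower = data[8] = 38, Upper = data[9] = 41
P50 = 38 + 0.5000*(3) = 39.5000

P50 = 39.5000


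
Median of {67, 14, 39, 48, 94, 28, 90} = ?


Sorted: 14, 28, 39, 48, 67, 90, 94
n = 7 (odd)
Middle value = 48

Median = 48


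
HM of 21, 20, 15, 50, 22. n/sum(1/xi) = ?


Sum of reciprocals = 1/21 + 1/20 + 1/15 + 1/50 + 1/22 = 0.229740
HM = 5/0.229740 = 21.7637

HM = 21.7637


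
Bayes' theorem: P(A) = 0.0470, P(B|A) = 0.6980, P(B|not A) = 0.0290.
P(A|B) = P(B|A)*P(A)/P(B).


P(B) = P(B|A)*P(A) + P(B|A')*P(A')
= 0.6980*0.0470 + 0.0290*0.9530
= 0.032806 + 0.027637 = 0.060443
P(A|B) = 0.032806/0.060443 = 0.5428

P(A|B) = 0.5428


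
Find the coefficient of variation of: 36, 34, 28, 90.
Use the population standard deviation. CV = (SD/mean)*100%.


Mean = 47.0000
SD = 25.0000
CV = (25.0000/47.0000)*100 = 53.1915%

CV = 53.1915%


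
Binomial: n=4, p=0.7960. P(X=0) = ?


C(4,0) = 1
p^0 = 1.000000
(1-p)^4 = 0.001732
P = 1 * 1.000000 * 0.001732 = 0.0017

P(X=0) = 0.0017


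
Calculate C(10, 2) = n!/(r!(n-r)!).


C(10,2) = 10!/(2! × 8!)
= 3628800/(2 × 40320)
= 45

C(10,2) = 45


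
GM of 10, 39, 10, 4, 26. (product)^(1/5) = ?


Product = 10 × 39 × 10 × 4 × 26 = 405600
GM = 405600^(1/5) = 13.2318

GM = 13.2318


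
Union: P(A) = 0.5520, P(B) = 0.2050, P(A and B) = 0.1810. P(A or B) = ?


P(A∪B) = 0.5520 + 0.2050 - 0.1810
= 0.7570 - 0.1810
= 0.5760

P(A∪B) = 0.5760


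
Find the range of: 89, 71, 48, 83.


Max = 89, Min = 48
Range = 89 - 48 = 41

Range = 41


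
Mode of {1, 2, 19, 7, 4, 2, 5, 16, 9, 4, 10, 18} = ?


Frequencies: 1:1, 2:2, 4:2, 5:1, 7:1, 9:1, 10:1, 16:1, 18:1, 19:1
Max frequency = 2
Mode = 2, 4

Mode = 2, 4


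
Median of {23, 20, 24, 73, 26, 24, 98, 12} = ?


Sorted: 12, 20, 23, 24, 24, 26, 73, 98
n = 8 (even)
Middle values: 24 and 24
Median = (24+24)/2 = 24.0000

Median = 24.0000


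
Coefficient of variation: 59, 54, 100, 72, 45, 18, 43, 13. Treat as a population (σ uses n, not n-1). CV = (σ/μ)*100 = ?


Mean = 50.5000
SD = 26.3296
CV = (26.3296/50.5000)*100 = 52.1379%

CV = 52.1379%


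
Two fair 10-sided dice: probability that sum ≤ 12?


Total outcomes = 10×10 = 100
Favorable (sum ≤ 12): 64
P = 64/100 = 0.6400

P = 0.6400


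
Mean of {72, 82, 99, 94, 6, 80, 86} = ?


Sum = 72 + 82 + 99 + 94 + 6 + 80 + 86 = 519
n = 7
Mean = 519/7 = 74.1429

Mean = 74.1429


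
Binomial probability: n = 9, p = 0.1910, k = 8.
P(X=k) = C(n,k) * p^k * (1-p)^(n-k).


C(9,8) = 9
p^8 = 1.771197e-06
(1-p)^1 = 0.809000
P = 9 * 1.771197e-06 * 0.809000 = 1.2896e-05

P(X=8) = 1.2896e-05


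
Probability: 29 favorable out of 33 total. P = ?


P = 29/33 = 0.8788

P = 0.8788


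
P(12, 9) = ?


P(12,9) = 12!/3!
= 479001600/6
= 79833600

P(12,9) = 79833600


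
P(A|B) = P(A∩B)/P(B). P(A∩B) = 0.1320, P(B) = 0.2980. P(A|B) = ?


P(A|B) = 0.1320/0.2980 = 0.4430

P(A|B) = 0.4430


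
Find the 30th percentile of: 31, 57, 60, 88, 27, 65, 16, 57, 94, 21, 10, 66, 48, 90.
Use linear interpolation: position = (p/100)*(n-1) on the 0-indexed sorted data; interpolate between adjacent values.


Sorted: 10, 16, 21, 27, 31, 48, 57, 57, 60, 65, 66, 88, 90, 94
n = 14
Index = 30/100 * 13 = 3.9000
Lower = data[3] = 27, Upper = data[4] = 31
P30 = 27 + 0.9000*(4) = 30.6000

P30 = 30.6000


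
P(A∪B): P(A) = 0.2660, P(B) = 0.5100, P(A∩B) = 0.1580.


P(A∪B) = 0.2660 + 0.5100 - 0.1580
= 0.7760 - 0.1580
= 0.6180

P(A∪B) = 0.6180


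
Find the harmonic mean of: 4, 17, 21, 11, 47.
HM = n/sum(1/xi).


Sum of reciprocals = 1/4 + 1/17 + 1/21 + 1/11 + 1/47 = 0.468628
HM = 5/0.468628 = 10.6694

HM = 10.6694


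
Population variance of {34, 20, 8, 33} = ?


Mean = 23.7500
Squared deviations: 105.0625, 14.0625, 248.0625, 85.5625
Sum = 452.7500
Variance = 452.7500/4 = 113.1875

Variance = 113.1875


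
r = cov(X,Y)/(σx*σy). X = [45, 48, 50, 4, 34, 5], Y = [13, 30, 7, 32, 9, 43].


Mean X = 31.0000, Mean Y = 22.3333
SD X = 19.407902, SD Y = 13.412266
Cov = -188.333333
r = -188.333333/(19.407902*13.412266) = -0.7235

r = -0.7235


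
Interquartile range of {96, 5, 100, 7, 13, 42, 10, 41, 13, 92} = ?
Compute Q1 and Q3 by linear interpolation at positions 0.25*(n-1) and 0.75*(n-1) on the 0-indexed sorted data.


Sorted: 5, 7, 10, 13, 13, 41, 42, 92, 96, 100
Q1 (25th %ile) = 10.7500
Q3 (75th %ile) = 79.5000
IQR = 79.5000 - 10.7500 = 68.7500

IQR = 68.7500


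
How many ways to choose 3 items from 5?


C(5,3) = 5!/(3! × 2!)
= 120/(6 × 2)
= 10

C(5,3) = 10


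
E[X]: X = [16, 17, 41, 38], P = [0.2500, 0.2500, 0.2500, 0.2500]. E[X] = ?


E[X] = 16*0.2500 + 17*0.2500 + 41*0.2500 + 38*0.2500
= 4.0000 + 4.2500 + 10.2500 + 9.5000
= 28.0000

E[X] = 28.0000


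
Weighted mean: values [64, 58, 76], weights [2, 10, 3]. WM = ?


Numerator = 64*2 + 58*10 + 76*3 = 936
Denominator = 2 + 10 + 3 = 15
WM = 936/15 = 62.4000

WM = 62.4000


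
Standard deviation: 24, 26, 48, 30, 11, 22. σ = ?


Mean = 26.8333
Variance = 123.4722
SD = sqrt(123.4722) = 11.1118

SD = 11.1118


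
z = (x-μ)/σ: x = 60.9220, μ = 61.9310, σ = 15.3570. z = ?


z = (60.9220 - 61.9310)/15.3570
= -1.0090/15.3570
= -0.0657

z = -0.0657


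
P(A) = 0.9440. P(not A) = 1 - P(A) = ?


P(not A) = 1 - 0.9440 = 0.0560

P(not A) = 0.0560


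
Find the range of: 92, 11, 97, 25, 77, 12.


Max = 97, Min = 11
Range = 97 - 11 = 86

Range = 86


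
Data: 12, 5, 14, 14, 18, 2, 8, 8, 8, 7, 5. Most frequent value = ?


Frequencies: 2:1, 5:2, 7:1, 8:3, 12:1, 14:2, 18:1
Max frequency = 3
Mode = 8

Mode = 8


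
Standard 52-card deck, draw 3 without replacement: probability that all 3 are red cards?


P(all red cards) = (26/52) × (25/51) × (24/50)
= 0.1176

P = 0.1176


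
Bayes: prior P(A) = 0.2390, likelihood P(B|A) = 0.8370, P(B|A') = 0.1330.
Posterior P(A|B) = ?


P(B) = P(B|A)*P(A) + P(B|A')*P(A')
= 0.8370*0.2390 + 0.1330*0.7610
= 0.200043 + 0.101213 = 0.301256
P(A|B) = 0.200043/0.301256 = 0.6640

P(A|B) = 0.6640


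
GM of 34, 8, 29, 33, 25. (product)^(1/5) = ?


Product = 34 × 8 × 29 × 33 × 25 = 6507600
GM = 6507600^(1/5) = 23.0507

GM = 23.0507


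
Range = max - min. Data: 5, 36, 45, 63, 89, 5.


Max = 89, Min = 5
Range = 89 - 5 = 84

Range = 84


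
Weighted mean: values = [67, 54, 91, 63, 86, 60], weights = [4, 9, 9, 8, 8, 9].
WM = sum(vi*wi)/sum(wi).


Numerator = 67*4 + 54*9 + 91*9 + 63*8 + 86*8 + 60*9 = 3305
Denominator = 4 + 9 + 9 + 8 + 8 + 9 = 47
WM = 3305/47 = 70.3191

WM = 70.3191


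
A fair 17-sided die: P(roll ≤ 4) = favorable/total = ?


Favorable outcomes (roll ≤ 4): 4
Total outcomes = 17
P = 4/17 = 0.2353

P = 0.2353


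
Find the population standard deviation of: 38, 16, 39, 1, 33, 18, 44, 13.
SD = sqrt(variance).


Mean = 25.2500
Variance = 204.9375
SD = sqrt(204.9375) = 14.3156

SD = 14.3156


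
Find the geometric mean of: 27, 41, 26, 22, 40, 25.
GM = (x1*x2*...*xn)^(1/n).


Product = 27 × 41 × 26 × 22 × 40 × 25 = 633204000
GM = 633204000^(1/6) = 29.3038

GM = 29.3038


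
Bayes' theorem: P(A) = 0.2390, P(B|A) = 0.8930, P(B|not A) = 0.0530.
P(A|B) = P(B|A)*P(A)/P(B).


P(B) = P(B|A)*P(A) + P(B|A')*P(A')
= 0.8930*0.2390 + 0.0530*0.7610
= 0.213427 + 0.040333 = 0.253760
P(A|B) = 0.213427/0.253760 = 0.8411

P(A|B) = 0.8411


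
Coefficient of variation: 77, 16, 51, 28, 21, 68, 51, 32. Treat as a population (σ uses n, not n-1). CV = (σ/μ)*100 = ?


Mean = 43.0000
SD = 20.8207
CV = (20.8207/43.0000)*100 = 48.4201%

CV = 48.4201%


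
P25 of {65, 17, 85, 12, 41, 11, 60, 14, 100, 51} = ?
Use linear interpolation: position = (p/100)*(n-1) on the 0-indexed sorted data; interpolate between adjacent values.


Sorted: 11, 12, 14, 17, 41, 51, 60, 65, 85, 100
n = 10
Index = 25/100 * 9 = 2.2500
Lower = data[2] = 14, Upper = data[3] = 17
P25 = 14 + 0.2500*(3) = 14.7500

P25 = 14.7500


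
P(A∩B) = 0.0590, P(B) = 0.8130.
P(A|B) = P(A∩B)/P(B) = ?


P(A|B) = 0.0590/0.8130 = 0.0726

P(A|B) = 0.0726


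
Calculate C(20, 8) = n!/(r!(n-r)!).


C(20,8) = 20!/(8! × 12!)
= 2432902008176640000/(40320 × 479001600)
= 125970

C(20,8) = 125970


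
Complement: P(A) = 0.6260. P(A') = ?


P(not A) = 1 - 0.6260 = 0.3740

P(not A) = 0.3740


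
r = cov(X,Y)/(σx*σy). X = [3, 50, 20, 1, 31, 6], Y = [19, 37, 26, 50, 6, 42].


Mean X = 18.5000, Mean Y = 30.0000
SD X = 17.576025, SD Y = 14.753531
Cov = -69.166667
r = -69.166667/(17.576025*14.753531) = -0.2667

r = -0.2667


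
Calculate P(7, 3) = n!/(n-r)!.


P(7,3) = 7!/4!
= 5040/24
= 210

P(7,3) = 210


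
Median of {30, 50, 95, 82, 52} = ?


Sorted: 30, 50, 52, 82, 95
n = 5 (odd)
Middle value = 52

Median = 52


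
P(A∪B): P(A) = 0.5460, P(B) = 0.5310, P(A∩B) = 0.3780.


P(A∪B) = 0.5460 + 0.5310 - 0.3780
= 1.0770 - 0.3780
= 0.6990

P(A∪B) = 0.6990


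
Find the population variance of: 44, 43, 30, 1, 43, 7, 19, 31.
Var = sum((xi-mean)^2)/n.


Mean = 27.2500
Squared deviations: 280.5625, 248.0625, 7.5625, 689.0625, 248.0625, 410.0625, 68.0625, 14.0625
Sum = 1965.5000
Variance = 1965.5000/8 = 245.6875

Variance = 245.6875


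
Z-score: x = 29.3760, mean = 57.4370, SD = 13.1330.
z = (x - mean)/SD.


z = (29.3760 - 57.4370)/13.1330
= -28.0610/13.1330
= -2.1367

z = -2.1367


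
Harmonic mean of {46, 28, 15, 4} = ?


Sum of reciprocals = 1/46 + 1/28 + 1/15 + 1/4 = 0.374120
HM = 4/0.374120 = 10.6918

HM = 10.6918


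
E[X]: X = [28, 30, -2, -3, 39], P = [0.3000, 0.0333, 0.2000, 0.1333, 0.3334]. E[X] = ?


E[X] = 28*0.3000 + 30*0.0333 - 2*0.2000 - 3*0.1333 + 39*0.3334
= 8.4000 + 0.9990 - 0.4000 - 0.3999 + 13.0026
= 21.6017

E[X] = 21.6017


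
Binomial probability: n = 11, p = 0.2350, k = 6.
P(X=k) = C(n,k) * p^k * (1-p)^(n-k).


C(11,6) = 462
p^6 = 0.000168
(1-p)^5 = 0.262004
P = 462 * 0.000168 * 0.262004 = 0.0204

P(X=6) = 0.0204


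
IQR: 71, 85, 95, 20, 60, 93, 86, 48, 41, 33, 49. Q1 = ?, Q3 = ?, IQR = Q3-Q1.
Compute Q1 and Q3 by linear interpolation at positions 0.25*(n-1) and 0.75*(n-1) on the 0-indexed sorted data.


Sorted: 20, 33, 41, 48, 49, 60, 71, 85, 86, 93, 95
Q1 (25th %ile) = 44.5000
Q3 (75th %ile) = 85.5000
IQR = 85.5000 - 44.5000 = 41.0000

IQR = 41.0000


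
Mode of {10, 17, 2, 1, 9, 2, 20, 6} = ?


Frequencies: 1:1, 2:2, 6:1, 9:1, 10:1, 17:1, 20:1
Max frequency = 2
Mode = 2

Mode = 2


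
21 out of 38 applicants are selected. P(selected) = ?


P = 21/38 = 0.5526

P = 0.5526


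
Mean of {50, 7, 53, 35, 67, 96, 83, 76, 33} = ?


Sum = 50 + 7 + 53 + 35 + 67 + 96 + 83 + 76 + 33 = 500
n = 9
Mean = 500/9 = 55.5556

Mean = 55.5556


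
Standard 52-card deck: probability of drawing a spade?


13 spades in 52 cards
P = 13/52 = 0.2500

P = 0.2500


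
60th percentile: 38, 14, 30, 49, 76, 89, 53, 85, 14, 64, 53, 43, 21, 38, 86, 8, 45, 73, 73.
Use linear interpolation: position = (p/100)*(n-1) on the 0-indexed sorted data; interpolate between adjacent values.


Sorted: 8, 14, 14, 21, 30, 38, 38, 43, 45, 49, 53, 53, 64, 73, 73, 76, 85, 86, 89
n = 19
Index = 60/100 * 18 = 10.8000
Lower = data[10] = 53, Upper = data[11] = 53
P60 = 53 + 0.8000*(0) = 53.0000

P60 = 53.0000


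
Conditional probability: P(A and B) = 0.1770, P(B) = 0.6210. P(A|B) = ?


P(A|B) = 0.1770/0.6210 = 0.2850

P(A|B) = 0.2850


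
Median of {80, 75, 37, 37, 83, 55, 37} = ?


Sorted: 37, 37, 37, 55, 75, 80, 83
n = 7 (odd)
Middle value = 55

Median = 55


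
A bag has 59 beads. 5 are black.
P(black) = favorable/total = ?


P = 5/59 = 0.0847

P = 0.0847


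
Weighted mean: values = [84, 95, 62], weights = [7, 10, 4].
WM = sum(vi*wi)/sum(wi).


Numerator = 84*7 + 95*10 + 62*4 = 1786
Denominator = 7 + 10 + 4 = 21
WM = 1786/21 = 85.0476

WM = 85.0476


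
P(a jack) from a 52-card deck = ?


4 jacks in 52 cards
P = 4/52 = 0.0769

P = 0.0769


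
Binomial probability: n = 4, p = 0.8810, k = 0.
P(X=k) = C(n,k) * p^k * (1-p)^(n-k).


C(4,0) = 1
p^0 = 1.000000
(1-p)^4 = 0.000201
P = 1 * 1.000000 * 0.000201 = 0.0002

P(X=0) = 0.0002


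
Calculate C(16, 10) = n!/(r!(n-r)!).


C(16,10) = 16!/(10! × 6!)
= 20922789888000/(3628800 × 720)
= 8008

C(16,10) = 8008


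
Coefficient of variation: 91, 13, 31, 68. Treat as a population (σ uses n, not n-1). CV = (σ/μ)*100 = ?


Mean = 50.7500
SD = 30.5481
CV = (30.5481/50.7500)*100 = 60.1933%

CV = 60.1933%


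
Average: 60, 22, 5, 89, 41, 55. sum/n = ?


Sum = 60 + 22 + 5 + 89 + 41 + 55 = 272
n = 6
Mean = 272/6 = 45.3333

Mean = 45.3333


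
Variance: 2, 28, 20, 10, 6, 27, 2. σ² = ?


Mean = 13.5714
Squared deviations: 133.8980, 208.1837, 41.3265, 12.7551, 57.3265, 180.3265, 133.8980
Sum = 767.7143
Variance = 767.7143/7 = 109.6735

Variance = 109.6735


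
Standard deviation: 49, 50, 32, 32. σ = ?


Mean = 40.7500
Variance = 76.6875
SD = sqrt(76.6875) = 8.7571

SD = 8.7571


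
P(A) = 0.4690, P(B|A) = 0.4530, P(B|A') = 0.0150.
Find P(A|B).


P(B) = P(B|A)*P(A) + P(B|A')*P(A')
= 0.4530*0.4690 + 0.0150*0.5310
= 0.212457 + 0.007965 = 0.220422
P(A|B) = 0.212457/0.220422 = 0.9639

P(A|B) = 0.9639


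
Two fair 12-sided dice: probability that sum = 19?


Total outcomes = 12×12 = 144
Favorable (sum = 19): 6
P = 6/144 = 0.0417

P = 0.0417


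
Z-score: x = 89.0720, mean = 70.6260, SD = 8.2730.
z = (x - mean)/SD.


z = (89.0720 - 70.6260)/8.2730
= 18.4460/8.2730
= 2.2297

z = 2.2297


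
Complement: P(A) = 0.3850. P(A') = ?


P(not A) = 1 - 0.3850 = 0.6150

P(not A) = 0.6150


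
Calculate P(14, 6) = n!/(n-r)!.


P(14,6) = 14!/8!
= 87178291200/40320
= 2162160

P(14,6) = 2162160


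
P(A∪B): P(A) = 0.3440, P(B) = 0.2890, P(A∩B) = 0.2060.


P(A∪B) = 0.3440 + 0.2890 - 0.2060
= 0.6330 - 0.2060
= 0.4270

P(A∪B) = 0.4270


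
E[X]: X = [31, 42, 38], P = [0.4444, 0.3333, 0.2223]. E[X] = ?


E[X] = 31*0.4444 + 42*0.3333 + 38*0.2223
= 13.7764 + 13.9986 + 8.4474
= 36.2224

E[X] = 36.2224


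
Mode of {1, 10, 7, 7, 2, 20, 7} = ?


Frequencies: 1:1, 2:1, 7:3, 10:1, 20:1
Max frequency = 3
Mode = 7

Mode = 7


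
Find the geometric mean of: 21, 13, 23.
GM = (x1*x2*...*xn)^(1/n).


Product = 21 × 13 × 23 = 6279
GM = 6279^(1/3) = 18.4486

GM = 18.4486


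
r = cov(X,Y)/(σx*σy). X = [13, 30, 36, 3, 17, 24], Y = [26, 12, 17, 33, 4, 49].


Mean X = 20.5000, Mean Y = 23.5000
SD X = 10.935416, SD Y = 14.728091
Cov = -39.583333
r = -39.583333/(10.935416*14.728091) = -0.2458

r = -0.2458


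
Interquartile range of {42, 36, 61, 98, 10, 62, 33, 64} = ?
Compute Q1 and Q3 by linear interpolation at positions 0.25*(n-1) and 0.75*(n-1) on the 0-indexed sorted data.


Sorted: 10, 33, 36, 42, 61, 62, 64, 98
Q1 (25th %ile) = 35.2500
Q3 (75th %ile) = 62.5000
IQR = 62.5000 - 35.2500 = 27.2500

IQR = 27.2500


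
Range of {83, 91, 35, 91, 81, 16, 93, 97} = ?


Max = 97, Min = 16
Range = 97 - 16 = 81

Range = 81


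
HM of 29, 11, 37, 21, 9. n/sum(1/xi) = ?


Sum of reciprocals = 1/29 + 1/11 + 1/37 + 1/21 + 1/9 = 0.311149
HM = 5/0.311149 = 16.0695

HM = 16.0695


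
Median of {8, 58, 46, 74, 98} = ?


Sorted: 8, 46, 58, 74, 98
n = 5 (odd)
Middle value = 58

Median = 58


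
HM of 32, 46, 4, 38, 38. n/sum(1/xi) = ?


Sum of reciprocals = 1/32 + 1/46 + 1/4 + 1/38 + 1/38 = 0.355621
HM = 5/0.355621 = 14.0599

HM = 14.0599


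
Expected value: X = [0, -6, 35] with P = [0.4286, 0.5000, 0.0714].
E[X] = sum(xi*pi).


E[X] = 0*0.4286 - 6*0.5000 + 35*0.0714
= 0 - 3.0000 + 2.4990
= -0.5010

E[X] = -0.5010


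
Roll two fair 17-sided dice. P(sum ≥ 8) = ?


Total outcomes = 17×17 = 289
Favorable (sum ≥ 8): 268
P = 268/289 = 0.9273

P = 0.9273


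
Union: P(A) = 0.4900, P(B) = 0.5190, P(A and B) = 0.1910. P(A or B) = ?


P(A∪B) = 0.4900 + 0.5190 - 0.1910
= 1.0090 - 0.1910
= 0.8180

P(A∪B) = 0.8180


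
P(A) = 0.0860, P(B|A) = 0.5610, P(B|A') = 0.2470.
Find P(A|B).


P(B) = P(B|A)*P(A) + P(B|A')*P(A')
= 0.5610*0.0860 + 0.2470*0.9140
= 0.048246 + 0.225758 = 0.274004
P(A|B) = 0.048246/0.274004 = 0.1761

P(A|B) = 0.1761


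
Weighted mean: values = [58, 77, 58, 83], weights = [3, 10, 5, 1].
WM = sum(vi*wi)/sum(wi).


Numerator = 58*3 + 77*10 + 58*5 + 83*1 = 1317
Denominator = 3 + 10 + 5 + 1 = 19
WM = 1317/19 = 69.3158

WM = 69.3158


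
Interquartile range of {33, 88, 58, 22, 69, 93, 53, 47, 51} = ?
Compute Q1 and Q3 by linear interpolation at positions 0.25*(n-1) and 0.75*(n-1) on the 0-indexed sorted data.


Sorted: 22, 33, 47, 51, 53, 58, 69, 88, 93
Q1 (25th %ile) = 47.0000
Q3 (75th %ile) = 69.0000
IQR = 69.0000 - 47.0000 = 22.0000

IQR = 22.0000


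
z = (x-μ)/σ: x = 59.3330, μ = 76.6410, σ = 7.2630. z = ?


z = (59.3330 - 76.6410)/7.2630
= -17.3080/7.2630
= -2.3830

z = -2.3830


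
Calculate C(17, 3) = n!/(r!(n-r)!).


C(17,3) = 17!/(3! × 14!)
= 355687428096000/(6 × 87178291200)
= 680

C(17,3) = 680


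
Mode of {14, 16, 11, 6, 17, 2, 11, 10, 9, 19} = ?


Frequencies: 2:1, 6:1, 9:1, 10:1, 11:2, 14:1, 16:1, 17:1, 19:1
Max frequency = 2
Mode = 11

Mode = 11


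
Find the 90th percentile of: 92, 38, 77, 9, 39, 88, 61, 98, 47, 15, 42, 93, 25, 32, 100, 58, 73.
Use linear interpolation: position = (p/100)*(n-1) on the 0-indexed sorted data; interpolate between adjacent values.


Sorted: 9, 15, 25, 32, 38, 39, 42, 47, 58, 61, 73, 77, 88, 92, 93, 98, 100
n = 17
Index = 90/100 * 16 = 14.4000
Lower = data[14] = 93, Upper = data[15] = 98
P90 = 93 + 0.4000*(5) = 95.0000

P90 = 95.0000


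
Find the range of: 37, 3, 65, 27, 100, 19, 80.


Max = 100, Min = 3
Range = 100 - 3 = 97

Range = 97


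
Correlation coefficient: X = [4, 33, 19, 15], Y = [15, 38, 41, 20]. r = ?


Mean X = 17.7500, Mean Y = 28.5000
SD X = 10.377259, SD Y = 11.191515
Cov = 92.375000
r = 92.375000/(10.377259*11.191515) = 0.7954

r = 0.7954


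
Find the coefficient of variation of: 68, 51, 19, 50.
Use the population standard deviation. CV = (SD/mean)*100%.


Mean = 47.0000
SD = 17.6777
CV = (17.6777/47.0000)*100 = 37.6121%

CV = 37.6121%


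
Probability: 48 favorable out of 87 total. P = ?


P = 48/87 = 0.5517

P = 0.5517


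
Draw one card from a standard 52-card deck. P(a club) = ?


13 clubs in 52 cards
P = 13/52 = 0.2500

P = 0.2500


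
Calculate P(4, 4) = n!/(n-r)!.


P(4,4) = 4!/0!
= 24/1
= 24

P(4,4) = 24


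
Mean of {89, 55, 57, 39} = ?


Sum = 89 + 55 + 57 + 39 = 240
n = 4
Mean = 240/4 = 60.0000

Mean = 60.0000


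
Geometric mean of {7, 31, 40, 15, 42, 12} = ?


Product = 7 × 31 × 40 × 15 × 42 × 12 = 65620800
GM = 65620800^(1/6) = 20.0835

GM = 20.0835


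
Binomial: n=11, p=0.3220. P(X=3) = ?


C(11,3) = 165
p^3 = 0.033386
(1-p)^8 = 0.044652
P = 165 * 0.033386 * 0.044652 = 0.2460

P(X=3) = 0.2460


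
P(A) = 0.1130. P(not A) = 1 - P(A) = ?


P(not A) = 1 - 0.1130 = 0.8870

P(not A) = 0.8870


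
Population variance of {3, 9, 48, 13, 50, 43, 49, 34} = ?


Mean = 31.1250
Squared deviations: 791.0156, 489.5156, 284.7656, 328.5156, 356.2656, 141.0156, 319.5156, 8.2656
Sum = 2718.8750
Variance = 2718.8750/8 = 339.8594

Variance = 339.8594


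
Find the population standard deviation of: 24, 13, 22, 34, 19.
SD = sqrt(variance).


Mean = 22.4000
Variance = 47.4400
SD = sqrt(47.4400) = 6.8877

SD = 6.8877


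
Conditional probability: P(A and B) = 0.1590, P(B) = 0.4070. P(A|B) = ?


P(A|B) = 0.1590/0.4070 = 0.3907

P(A|B) = 0.3907


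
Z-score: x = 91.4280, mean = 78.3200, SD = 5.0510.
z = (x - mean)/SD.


z = (91.4280 - 78.3200)/5.0510
= 13.1080/5.0510
= 2.5951

z = 2.5951


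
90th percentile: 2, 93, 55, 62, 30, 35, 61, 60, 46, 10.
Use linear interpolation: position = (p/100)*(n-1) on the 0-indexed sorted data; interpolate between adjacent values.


Sorted: 2, 10, 30, 35, 46, 55, 60, 61, 62, 93
n = 10
Index = 90/100 * 9 = 8.1000
Lower = data[8] = 62, Upper = data[9] = 93
P90 = 62 + 0.1000*(31) = 65.1000

P90 = 65.1000


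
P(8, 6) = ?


P(8,6) = 8!/2!
= 40320/2
= 20160

P(8,6) = 20160


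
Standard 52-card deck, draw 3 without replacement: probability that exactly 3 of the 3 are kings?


Hypergeometric: P(X=3) = C(4,3)·C(48,0) / C(52,3)
= 4 × 1 / 22100
= 4/22100 = 0.0002

P = 0.0002


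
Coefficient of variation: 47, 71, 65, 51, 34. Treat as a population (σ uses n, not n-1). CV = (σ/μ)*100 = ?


Mean = 53.6000
SD = 13.1697
CV = (13.1697/53.6000)*100 = 24.5703%

CV = 24.5703%


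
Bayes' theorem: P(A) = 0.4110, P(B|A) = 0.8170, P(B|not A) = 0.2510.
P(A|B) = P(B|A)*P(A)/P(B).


P(B) = P(B|A)*P(A) + P(B|A')*P(A')
= 0.8170*0.4110 + 0.2510*0.5890
= 0.335787 + 0.147839 = 0.483626
P(A|B) = 0.335787/0.483626 = 0.6943

P(A|B) = 0.6943


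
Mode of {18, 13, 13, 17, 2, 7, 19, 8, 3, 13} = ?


Frequencies: 2:1, 3:1, 7:1, 8:1, 13:3, 17:1, 18:1, 19:1
Max frequency = 3
Mode = 13

Mode = 13


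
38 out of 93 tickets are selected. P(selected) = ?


P = 38/93 = 0.4086

P = 0.4086


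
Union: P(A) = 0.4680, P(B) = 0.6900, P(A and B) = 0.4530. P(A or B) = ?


P(A∪B) = 0.4680 + 0.6900 - 0.4530
= 1.1580 - 0.4530
= 0.7050

P(A∪B) = 0.7050


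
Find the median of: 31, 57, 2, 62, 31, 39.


Sorted: 2, 31, 31, 39, 57, 62
n = 6 (even)
Middle values: 31 and 39
Median = (31+39)/2 = 35.0000

Median = 35.0000


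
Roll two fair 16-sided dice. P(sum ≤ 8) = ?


Total outcomes = 16×16 = 256
Favorable (sum ≤ 8): 28
P = 28/256 = 0.1094

P = 0.1094


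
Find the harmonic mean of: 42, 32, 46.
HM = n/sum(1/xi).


Sum of reciprocals = 1/42 + 1/32 + 1/46 = 0.076799
HM = 3/0.076799 = 39.0632

HM = 39.0632


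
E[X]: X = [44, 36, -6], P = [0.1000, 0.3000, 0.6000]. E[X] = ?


E[X] = 44*0.1000 + 36*0.3000 - 6*0.6000
= 4.4000 + 10.8000 - 3.6000
= 11.6000

E[X] = 11.6000


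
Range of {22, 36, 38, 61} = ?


Max = 61, Min = 22
Range = 61 - 22 = 39

Range = 39


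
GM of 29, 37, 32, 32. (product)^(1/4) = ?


Product = 29 × 37 × 32 × 32 = 1098752
GM = 1098752^(1/4) = 32.3761

GM = 32.3761


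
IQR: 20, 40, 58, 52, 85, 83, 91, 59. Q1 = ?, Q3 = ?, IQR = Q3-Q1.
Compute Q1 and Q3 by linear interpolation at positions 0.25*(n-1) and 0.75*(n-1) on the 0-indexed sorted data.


Sorted: 20, 40, 52, 58, 59, 83, 85, 91
Q1 (25th %ile) = 49.0000
Q3 (75th %ile) = 83.5000
IQR = 83.5000 - 49.0000 = 34.5000

IQR = 34.5000


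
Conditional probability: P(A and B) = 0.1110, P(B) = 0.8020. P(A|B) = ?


P(A|B) = 0.1110/0.8020 = 0.1384

P(A|B) = 0.1384


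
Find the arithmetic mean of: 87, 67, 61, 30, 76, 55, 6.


Sum = 87 + 67 + 61 + 30 + 76 + 55 + 6 = 382
n = 7
Mean = 382/7 = 54.5714

Mean = 54.5714


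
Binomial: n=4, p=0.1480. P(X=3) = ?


C(4,3) = 4
p^3 = 0.003242
(1-p)^1 = 0.852000
P = 4 * 0.003242 * 0.852000 = 0.0110

P(X=3) = 0.0110


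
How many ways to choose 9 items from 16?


C(16,9) = 16!/(9! × 7!)
= 20922789888000/(362880 × 5040)
= 11440

C(16,9) = 11440


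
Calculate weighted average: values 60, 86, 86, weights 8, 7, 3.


Numerator = 60*8 + 86*7 + 86*3 = 1340
Denominator = 8 + 7 + 3 = 18
WM = 1340/18 = 74.4444

WM = 74.4444


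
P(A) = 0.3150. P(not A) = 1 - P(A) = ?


P(not A) = 1 - 0.3150 = 0.6850

P(not A) = 0.6850


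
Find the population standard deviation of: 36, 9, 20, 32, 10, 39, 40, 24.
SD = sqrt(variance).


Mean = 26.2500
Variance = 135.6875
SD = sqrt(135.6875) = 11.6485

SD = 11.6485


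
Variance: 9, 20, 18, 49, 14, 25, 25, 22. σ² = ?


Mean = 22.7500
Squared deviations: 189.0625, 7.5625, 22.5625, 689.0625, 76.5625, 5.0625, 5.0625, 0.5625
Sum = 995.5000
Variance = 995.5000/8 = 124.4375

Variance = 124.4375


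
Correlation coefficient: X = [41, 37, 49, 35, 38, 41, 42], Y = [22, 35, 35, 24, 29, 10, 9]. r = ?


Mean X = 40.4286, Mean Y = 23.4286
SD X = 4.203983, SD Y = 9.926259
Cov = 1.673469
r = 1.673469/(4.203983*9.926259) = 0.0401

r = 0.0401


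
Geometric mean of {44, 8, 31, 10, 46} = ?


Product = 44 × 8 × 31 × 10 × 46 = 5019520
GM = 5019520^(1/5) = 21.8843

GM = 21.8843


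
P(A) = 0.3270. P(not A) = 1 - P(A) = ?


P(not A) = 1 - 0.3270 = 0.6730

P(not A) = 0.6730


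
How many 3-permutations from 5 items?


P(5,3) = 5!/2!
= 120/2
= 60

P(5,3) = 60


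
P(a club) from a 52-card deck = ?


13 clubs in 52 cards
P = 13/52 = 0.2500

P = 0.2500


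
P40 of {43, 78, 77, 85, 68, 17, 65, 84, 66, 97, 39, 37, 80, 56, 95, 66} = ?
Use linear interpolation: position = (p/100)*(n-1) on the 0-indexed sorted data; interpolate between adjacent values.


Sorted: 17, 37, 39, 43, 56, 65, 66, 66, 68, 77, 78, 80, 84, 85, 95, 97
n = 16
Index = 40/100 * 15 = 6.0000
Lower = data[6] = 66, Upper = data[7] = 66
P40 = 66 + 0*(0) = 66.0000

P40 = 66.0000


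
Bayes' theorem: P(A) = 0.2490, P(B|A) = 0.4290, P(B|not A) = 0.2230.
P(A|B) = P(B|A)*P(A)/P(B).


P(B) = P(B|A)*P(A) + P(B|A')*P(A')
= 0.4290*0.2490 + 0.2230*0.7510
= 0.106821 + 0.167473 = 0.274294
P(A|B) = 0.106821/0.274294 = 0.3894

P(A|B) = 0.3894


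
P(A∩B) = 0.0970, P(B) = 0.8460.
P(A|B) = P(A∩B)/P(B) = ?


P(A|B) = 0.0970/0.8460 = 0.1147

P(A|B) = 0.1147


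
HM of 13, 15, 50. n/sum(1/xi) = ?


Sum of reciprocals = 1/13 + 1/15 + 1/50 = 0.163590
HM = 3/0.163590 = 18.3386

HM = 18.3386


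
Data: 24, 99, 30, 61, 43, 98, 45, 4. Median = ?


Sorted: 4, 24, 30, 43, 45, 61, 98, 99
n = 8 (even)
Middle values: 43 and 45
Median = (43+45)/2 = 44.0000

Median = 44.0000


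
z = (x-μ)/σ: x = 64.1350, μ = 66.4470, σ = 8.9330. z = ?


z = (64.1350 - 66.4470)/8.9330
= -2.3120/8.9330
= -0.2588

z = -0.2588


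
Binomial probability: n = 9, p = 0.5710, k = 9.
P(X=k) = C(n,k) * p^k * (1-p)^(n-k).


C(9,9) = 1
p^9 = 0.006452
(1-p)^0 = 1.000000
P = 1 * 0.006452 * 1.000000 = 0.0065

P(X=9) = 0.0065


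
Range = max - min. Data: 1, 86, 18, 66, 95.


Max = 95, Min = 1
Range = 95 - 1 = 94

Range = 94


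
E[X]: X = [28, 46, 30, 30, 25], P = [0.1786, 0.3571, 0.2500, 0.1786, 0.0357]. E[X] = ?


E[X] = 28*0.1786 + 46*0.3571 + 30*0.2500 + 30*0.1786 + 25*0.0357
= 5.0008 + 16.4266 + 7.5000 + 5.3580 + 0.8925
= 35.1779

E[X] = 35.1779


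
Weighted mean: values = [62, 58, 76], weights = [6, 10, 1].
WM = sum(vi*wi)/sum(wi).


Numerator = 62*6 + 58*10 + 76*1 = 1028
Denominator = 6 + 10 + 1 = 17
WM = 1028/17 = 60.4706

WM = 60.4706


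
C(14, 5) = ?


C(14,5) = 14!/(5! × 9!)
= 87178291200/(120 × 362880)
= 2002

C(14,5) = 2002


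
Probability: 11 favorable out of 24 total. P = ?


P = 11/24 = 0.4583

P = 0.4583


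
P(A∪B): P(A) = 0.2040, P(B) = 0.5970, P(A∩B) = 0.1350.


P(A∪B) = 0.2040 + 0.5970 - 0.1350
= 0.8010 - 0.1350
= 0.6660

P(A∪B) = 0.6660


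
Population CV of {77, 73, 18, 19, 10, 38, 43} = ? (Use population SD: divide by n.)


Mean = 39.7143
SD = 24.7716
CV = (24.7716/39.7143)*100 = 62.3746%

CV = 62.3746%


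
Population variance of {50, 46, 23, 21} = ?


Mean = 35.0000
Squared deviations: 225.0000, 121.0000, 144.0000, 196.0000
Sum = 686.0000
Variance = 686.0000/4 = 171.5000

Variance = 171.5000


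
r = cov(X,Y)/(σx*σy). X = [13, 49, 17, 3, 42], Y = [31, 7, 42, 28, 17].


Mean X = 24.8000, Mean Y = 25.0000
SD X = 17.645396, SD Y = 12.016655
Cov = -168.400000
r = -168.400000/(17.645396*12.016655) = -0.7942

r = -0.7942


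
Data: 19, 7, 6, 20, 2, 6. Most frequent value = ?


Frequencies: 2:1, 6:2, 7:1, 19:1, 20:1
Max frequency = 2
Mode = 6

Mode = 6


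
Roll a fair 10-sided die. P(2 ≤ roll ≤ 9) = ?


Favorable outcomes (2 ≤ roll ≤ 9): 8
Total outcomes = 10
P = 8/10 = 0.8000

P = 0.8000


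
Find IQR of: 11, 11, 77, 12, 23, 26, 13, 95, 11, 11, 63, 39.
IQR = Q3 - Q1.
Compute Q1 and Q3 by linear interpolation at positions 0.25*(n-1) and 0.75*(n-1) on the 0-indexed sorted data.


Sorted: 11, 11, 11, 11, 12, 13, 23, 26, 39, 63, 77, 95
Q1 (25th %ile) = 11.0000
Q3 (75th %ile) = 45.0000
IQR = 45.0000 - 11.0000 = 34.0000

IQR = 34.0000


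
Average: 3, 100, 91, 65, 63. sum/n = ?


Sum = 3 + 100 + 91 + 65 + 63 = 322
n = 5
Mean = 322/5 = 64.4000

Mean = 64.4000


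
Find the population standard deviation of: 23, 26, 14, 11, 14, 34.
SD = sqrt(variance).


Mean = 20.3333
Variance = 65.5556
SD = sqrt(65.5556) = 8.0966

SD = 8.0966


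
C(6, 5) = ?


C(6,5) = 6!/(5! × 1!)
= 720/(120 × 1)
= 6

C(6,5) = 6


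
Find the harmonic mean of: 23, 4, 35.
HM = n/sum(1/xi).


Sum of reciprocals = 1/23 + 1/4 + 1/35 = 0.322050
HM = 3/0.322050 = 9.3153

HM = 9.3153


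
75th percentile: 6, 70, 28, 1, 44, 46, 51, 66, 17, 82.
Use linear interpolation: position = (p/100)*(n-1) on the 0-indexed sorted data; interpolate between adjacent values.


Sorted: 1, 6, 17, 28, 44, 46, 51, 66, 70, 82
n = 10
Index = 75/100 * 9 = 6.7500
Lower = data[6] = 51, Upper = data[7] = 66
P75 = 51 + 0.7500*(15) = 62.2500

P75 = 62.2500


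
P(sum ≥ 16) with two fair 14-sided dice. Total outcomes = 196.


Total outcomes = 14×14 = 196
Favorable (sum ≥ 16): 91
P = 91/196 = 0.4643

P = 0.4643


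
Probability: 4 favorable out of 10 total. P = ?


P = 4/10 = 0.4000

P = 0.4000


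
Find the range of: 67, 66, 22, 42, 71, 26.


Max = 71, Min = 22
Range = 71 - 22 = 49

Range = 49


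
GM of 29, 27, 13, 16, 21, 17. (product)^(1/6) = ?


Product = 29 × 27 × 13 × 16 × 21 × 17 = 58142448
GM = 58142448^(1/6) = 19.6826

GM = 19.6826


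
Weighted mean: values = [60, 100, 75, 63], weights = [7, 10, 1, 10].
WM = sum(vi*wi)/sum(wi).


Numerator = 60*7 + 100*10 + 75*1 + 63*10 = 2125
Denominator = 7 + 10 + 1 + 10 = 28
WM = 2125/28 = 75.8929

WM = 75.8929


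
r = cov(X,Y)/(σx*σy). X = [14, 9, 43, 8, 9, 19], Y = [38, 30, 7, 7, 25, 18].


Mean X = 17.0000, Mean Y = 20.8333
SD X = 12.233833, SD Y = 11.451589
Cov = -66.500000
r = -66.500000/(12.233833*11.451589) = -0.4747

r = -0.4747


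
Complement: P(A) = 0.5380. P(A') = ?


P(not A) = 1 - 0.5380 = 0.4620

P(not A) = 0.4620


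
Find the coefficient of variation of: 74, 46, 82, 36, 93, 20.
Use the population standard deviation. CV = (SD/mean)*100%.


Mean = 58.5000
SD = 26.2282
CV = (26.2282/58.5000)*100 = 44.8345%

CV = 44.8345%


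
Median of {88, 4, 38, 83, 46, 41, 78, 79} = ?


Sorted: 4, 38, 41, 46, 78, 79, 83, 88
n = 8 (even)
Middle values: 46 and 78
Median = (46+78)/2 = 62.0000

Median = 62.0000


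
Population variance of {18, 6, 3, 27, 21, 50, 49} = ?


Mean = 24.8571
Squared deviations: 47.0204, 355.5918, 477.7347, 4.5918, 14.8776, 632.1633, 582.8776
Sum = 2114.8571
Variance = 2114.8571/7 = 302.1224

Variance = 302.1224


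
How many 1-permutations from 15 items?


P(15,1) = 15!/14!
= 1307674368000/87178291200
= 15

P(15,1) = 15


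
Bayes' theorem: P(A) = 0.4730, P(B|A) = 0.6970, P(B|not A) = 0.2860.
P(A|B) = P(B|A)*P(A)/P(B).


P(B) = P(B|A)*P(A) + P(B|A')*P(A')
= 0.6970*0.4730 + 0.2860*0.5270
= 0.329681 + 0.150722 = 0.480403
P(A|B) = 0.329681/0.480403 = 0.6863

P(A|B) = 0.6863


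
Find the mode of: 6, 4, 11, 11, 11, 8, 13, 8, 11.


Frequencies: 4:1, 6:1, 8:2, 11:4, 13:1
Max frequency = 4
Mode = 11

Mode = 11


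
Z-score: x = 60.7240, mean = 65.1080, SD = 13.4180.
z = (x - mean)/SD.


z = (60.7240 - 65.1080)/13.4180
= -4.3840/13.4180
= -0.3267

z = -0.3267


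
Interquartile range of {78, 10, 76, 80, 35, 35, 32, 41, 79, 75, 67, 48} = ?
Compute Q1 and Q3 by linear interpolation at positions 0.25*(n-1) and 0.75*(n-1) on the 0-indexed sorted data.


Sorted: 10, 32, 35, 35, 41, 48, 67, 75, 76, 78, 79, 80
Q1 (25th %ile) = 35.0000
Q3 (75th %ile) = 76.5000
IQR = 76.5000 - 35.0000 = 41.5000

IQR = 41.5000


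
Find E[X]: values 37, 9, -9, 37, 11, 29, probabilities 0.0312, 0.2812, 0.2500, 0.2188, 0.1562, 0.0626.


E[X] = 37*0.0312 + 9*0.2812 - 9*0.2500 + 37*0.2188 + 11*0.1562 + 29*0.0626
= 1.1544 + 2.5308 - 2.2500 + 8.0956 + 1.7182 + 1.8154
= 13.0644

E[X] = 13.0644


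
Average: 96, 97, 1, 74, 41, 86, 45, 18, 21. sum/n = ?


Sum = 96 + 97 + 1 + 74 + 41 + 86 + 45 + 18 + 21 = 479
n = 9
Mean = 479/9 = 53.2222

Mean = 53.2222


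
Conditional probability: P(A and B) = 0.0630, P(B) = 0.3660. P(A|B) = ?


P(A|B) = 0.0630/0.3660 = 0.1721

P(A|B) = 0.1721


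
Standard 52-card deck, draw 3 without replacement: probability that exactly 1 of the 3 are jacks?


Hypergeometric: P(X=1) = C(4,1)·C(48,2) / C(52,3)
= 4 × 1128 / 22100
= 4512/22100 = 0.2042

P = 0.2042


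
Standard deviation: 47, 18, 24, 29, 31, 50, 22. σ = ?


Mean = 31.5714
Variance = 131.1020
SD = sqrt(131.1020) = 11.4500

SD = 11.4500


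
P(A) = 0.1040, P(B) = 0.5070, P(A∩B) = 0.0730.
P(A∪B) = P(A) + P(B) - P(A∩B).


P(A∪B) = 0.1040 + 0.5070 - 0.0730
= 0.6110 - 0.0730
= 0.5380

P(A∪B) = 0.5380


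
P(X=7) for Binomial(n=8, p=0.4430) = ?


C(8,7) = 8
p^7 = 0.003348
(1-p)^1 = 0.557000
P = 8 * 0.003348 * 0.557000 = 0.0149

P(X=7) = 0.0149


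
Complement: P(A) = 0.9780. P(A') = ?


P(not A) = 1 - 0.9780 = 0.0220

P(not A) = 0.0220


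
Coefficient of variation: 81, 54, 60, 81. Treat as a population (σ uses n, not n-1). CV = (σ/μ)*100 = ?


Mean = 69.0000
SD = 12.1861
CV = (12.1861/69.0000)*100 = 17.6610%

CV = 17.6610%


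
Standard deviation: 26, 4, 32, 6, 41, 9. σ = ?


Mean = 19.6667
Variance = 198.8889
SD = sqrt(198.8889) = 14.1028

SD = 14.1028


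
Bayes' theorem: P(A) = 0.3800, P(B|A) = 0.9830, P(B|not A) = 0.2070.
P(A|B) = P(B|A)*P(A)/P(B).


P(B) = P(B|A)*P(A) + P(B|A')*P(A')
= 0.9830*0.3800 + 0.2070*0.6200
= 0.373540 + 0.128340 = 0.501880
P(A|B) = 0.373540/0.501880 = 0.7443

P(A|B) = 0.7443


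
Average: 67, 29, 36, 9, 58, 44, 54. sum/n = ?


Sum = 67 + 29 + 36 + 9 + 58 + 44 + 54 = 297
n = 7
Mean = 297/7 = 42.4286

Mean = 42.4286


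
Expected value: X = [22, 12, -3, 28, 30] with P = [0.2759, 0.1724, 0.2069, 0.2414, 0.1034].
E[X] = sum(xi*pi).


E[X] = 22*0.2759 + 12*0.1724 - 3*0.2069 + 28*0.2414 + 30*0.1034
= 6.0698 + 2.0688 - 0.6207 + 6.7592 + 3.1020
= 17.3791

E[X] = 17.3791


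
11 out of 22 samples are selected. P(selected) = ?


P = 11/22 = 0.5000

P = 0.5000


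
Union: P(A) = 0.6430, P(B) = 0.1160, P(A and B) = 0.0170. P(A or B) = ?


P(A∪B) = 0.6430 + 0.1160 - 0.0170
= 0.7590 - 0.0170
= 0.7420

P(A∪B) = 0.7420


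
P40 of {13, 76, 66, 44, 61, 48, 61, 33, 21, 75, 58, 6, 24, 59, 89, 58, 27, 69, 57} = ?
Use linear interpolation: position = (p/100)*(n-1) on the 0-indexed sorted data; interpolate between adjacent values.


Sorted: 6, 13, 21, 24, 27, 33, 44, 48, 57, 58, 58, 59, 61, 61, 66, 69, 75, 76, 89
n = 19
Index = 40/100 * 18 = 7.2000
Lower = data[7] = 48, Upper = data[8] = 57
P40 = 48 + 0.2000*(9) = 49.8000

P40 = 49.8000
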